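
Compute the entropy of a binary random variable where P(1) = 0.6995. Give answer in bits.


H = -p*log2(p) - (1-p)*log2(1-p). -0.6995*log2(0.6995) = 0.360665; -0.3005*log2(0.3005) = 0.521236. H = 0.360665 + 0.521236 = 0.8819

0.8819 bits


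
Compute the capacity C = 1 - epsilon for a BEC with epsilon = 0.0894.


C = 1 - epsilon = 1 - 0.0894 = 0.9106

0.9106 bits


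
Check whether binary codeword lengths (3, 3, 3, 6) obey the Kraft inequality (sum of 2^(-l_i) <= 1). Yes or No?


Kraft sum = sum(2^(-l_i)) = 0.3906, need <= 1. Result: satisfied (a binary prefix-free code with these lengths exists)

Yes


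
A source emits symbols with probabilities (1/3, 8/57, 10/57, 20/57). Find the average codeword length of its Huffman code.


Huffman construction (repeatedly merge the two least-probable nodes; each merge adds 1 bit to every symbol beneath it): 8/57 + 10/57 = 6/19; 6/19 + 1/3 = 37/57; 20/57 + 37/57 = 1. Resulting codeword lengths (in the order the probabilities were given): (2, 3, 3, 1). L_avg = sum(p_i * l_i) = 1/3*2 + 8/57*3 + 10/57*3 + 20/57*1 = 112/57 = 1.9649

1.9649 bits


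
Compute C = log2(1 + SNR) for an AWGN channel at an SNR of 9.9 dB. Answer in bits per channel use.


SNR_linear = 10^(9.9/10) = 9.7724; C = log2(1 + SNR_linear) = log2(1 + 9.7724) = 3.4293

3.4293 bits/channel use


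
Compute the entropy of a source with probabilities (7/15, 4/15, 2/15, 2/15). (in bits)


H = -sum(p_i * log2(p_i)). Terms: -(7/15)*log2(7/15) = 0.513117; -(4/15)*log2(4/15) = 0.508504; -(2/15)*log2(2/15) = 0.387585; -(2/15)*log2(2/15) = 0.387585. H = 0.513117 + 0.508504 + 0.387585 + 0.387585 = 1.7968

1.7968 bits


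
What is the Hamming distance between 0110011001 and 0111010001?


Count differing positions: . . . ^ . . ^ . . . = 2 differences

2


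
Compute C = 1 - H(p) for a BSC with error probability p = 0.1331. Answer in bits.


H(p) = -p*log2(p) - (1-p)*log2(1-p) = -0.1331*log2(0.1331) - 0.8669*log2(0.8669) = 0.387243 + 0.178636 = 0.5659. C = 1 - H(p) = 1 - 0.5659 = 0.4341

0.4341 bits


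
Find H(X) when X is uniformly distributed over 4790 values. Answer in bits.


H = log2(n) = log2(4790) = 12.2258

12.2258 bits


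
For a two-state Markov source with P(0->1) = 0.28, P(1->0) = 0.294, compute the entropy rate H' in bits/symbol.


Stationary distribution: pi_0 = p10/(p01+p10) = 0.5122, pi_1 = 0.4878. Entropy rate H' = pi_0*H(p01) + pi_1*H(p10) = 0.5122*0.8555 + 0.4878*0.8738 = 0.8644

0.8644 bits/symbol


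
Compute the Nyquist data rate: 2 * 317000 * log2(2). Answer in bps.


Rate = 2 * B * log2(M) = 2 * 317000 * 1.0 = 634000.0

634000.0 bps


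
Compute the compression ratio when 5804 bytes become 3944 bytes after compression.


Ratio = original / compressed = 5804 / 3944 = 1.4716

1.4716


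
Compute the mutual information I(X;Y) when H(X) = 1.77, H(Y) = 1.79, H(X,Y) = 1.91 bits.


I(X;Y) = H(X) + H(Y) - H(X,Y) = 1.77 + 1.79 - 1.91 = 1.65

1.65 bits


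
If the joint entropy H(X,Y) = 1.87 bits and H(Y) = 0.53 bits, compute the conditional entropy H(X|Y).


H(X|Y) = H(X,Y) - H(Y) = 1.87 - 0.53 = 1.34

1.34 bits


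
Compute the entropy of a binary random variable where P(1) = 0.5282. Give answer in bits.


H = -p*log2(p) - (1-p)*log2(1-p). -0.5282*log2(0.5282) = 0.486390; -0.4718*log2(0.4718) = 0.511315. H = 0.486390 + 0.511315 = 0.9977

0.9977 bits


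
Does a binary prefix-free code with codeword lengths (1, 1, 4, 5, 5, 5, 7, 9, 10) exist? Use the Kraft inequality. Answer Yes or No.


Kraft sum = sum(2^(-l_i)) = 1.167, need <= 1. Result: violated (a binary prefix-free code with these lengths cannot exist)

No


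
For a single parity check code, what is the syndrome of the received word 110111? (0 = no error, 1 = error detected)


Syndrome = XOR of all bits = 1 XOR 1 XOR 0 XOR 1 XOR 1 XOR 1 = 1

1


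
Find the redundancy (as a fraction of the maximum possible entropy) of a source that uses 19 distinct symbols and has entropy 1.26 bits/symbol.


H_max = log2(K) = log2(19) = 4.2479 bits/symbol. Redundancy = 1 - H/H_max = 1 - 1.26/4.2479 = 1 - 0.2966 = 0.7034

0.7034


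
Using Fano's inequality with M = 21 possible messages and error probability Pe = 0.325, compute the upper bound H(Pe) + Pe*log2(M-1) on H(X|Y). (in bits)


H(Pe) = -Pe*log2(Pe) - (1-Pe)*log2(1-Pe) = -0.325*log2(0.325) - 0.675*log2(0.675) = 0.526984 + 0.382752 = 0.9097. Pe*log2(M-1) = 0.325*log2(20) = 1.404627. Bound = H(Pe) + Pe*log2(M-1) = 0.526984 + 0.382752 + 1.404627 = 2.3144

2.3144 bits


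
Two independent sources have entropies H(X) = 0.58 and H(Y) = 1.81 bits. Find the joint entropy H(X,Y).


For independent variables, H(X,Y) = H(X) + H(Y) = 0.58 + 1.81 = 2.39

2.39 bits


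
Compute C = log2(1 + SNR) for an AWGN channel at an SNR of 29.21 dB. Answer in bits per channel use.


SNR_linear = 10^(29.21/10) = 833.6812; C = log2(1 + SNR_linear) = log2(1 + 833.6812) = 9.7051

9.7051 bits/channel use


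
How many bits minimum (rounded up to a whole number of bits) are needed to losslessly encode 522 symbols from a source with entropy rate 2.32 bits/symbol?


Minimum bits >= n * H = 522 * 2.32 = 1211.04, rounded up to a whole number of bits = 1212

1212 bits


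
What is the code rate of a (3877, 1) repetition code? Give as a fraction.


Rate = k/n = 1/3877

1/3877


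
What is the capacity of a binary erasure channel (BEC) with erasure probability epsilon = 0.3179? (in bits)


C = 1 - epsilon = 1 - 0.3179 = 0.6821

0.6821 bits


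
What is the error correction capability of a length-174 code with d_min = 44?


Correction capability = floor((d-1)/2) = floor((44-1)/2) = 21

21 errors


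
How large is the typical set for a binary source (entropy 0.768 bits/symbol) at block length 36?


log2|A_typical| = nH = 36 * 0.768 = 27.648, so |A_typical| ~ 2^27.648 = 2.103e+08

2.103e+08


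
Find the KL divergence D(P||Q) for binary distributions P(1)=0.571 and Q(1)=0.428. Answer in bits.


KL = p*log2(p/q) + (1-p)*log2((1-p)/(1-q)) = 0.571*log2(0.571/0.428) + 0.429*log2(0.429/0.572) = 0.0594

0.0594 bits


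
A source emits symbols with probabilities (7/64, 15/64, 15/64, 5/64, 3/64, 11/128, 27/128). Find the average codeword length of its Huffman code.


Huffman construction (repeatedly merge the two least-probable nodes; each merge adds 1 bit to every symbol beneath it): 3/64 + 5/64 = 1/8; 11/128 + 7/64 = 25/128; 1/8 + 25/128 = 41/128; 27/128 + 15/64 = 57/128; 15/64 + 41/128 = 71/128; 57/128 + 71/128 = 1. Resulting codeword lengths (in the order the probabilities were given): (4, 2, 2, 4, 4, 4, 2). L_avg = sum(p_i * l_i) = 7/64*4 + 15/64*2 + 15/64*2 + 5/64*4 + 3/64*4 + 11/128*4 + 27/128*2 = 169/64 = 2.6406

2.6406 bits


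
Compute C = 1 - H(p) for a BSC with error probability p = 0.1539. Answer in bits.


H(p) = -p*log2(p) - (1-p)*log2(1-p) = -0.1539*log2(0.1539) - 0.8461*log2(0.8461) = 0.415520 + 0.203995 = 0.6195. C = 1 - H(p) = 1 - 0.6195 = 0.3805

0.3805 bits


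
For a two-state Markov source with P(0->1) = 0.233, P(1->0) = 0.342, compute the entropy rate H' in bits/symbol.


Stationary distribution: pi_0 = p10/(p01+p10) = 0.5948, pi_1 = 0.4052. Entropy rate H' = pi_0*H(p01) + pi_1*H(p10) = 0.5948*0.7832 + 0.4052*0.9267 = 0.8414

0.8414 bits/symbol


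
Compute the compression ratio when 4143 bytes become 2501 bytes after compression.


Ratio = original / compressed = 4143 / 2501 = 1.6565

1.6565


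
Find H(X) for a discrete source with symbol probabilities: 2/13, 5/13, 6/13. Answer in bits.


H = -sum(p_i * log2(p_i)). Terms: -(2/13)*log2(2/13) = 0.415452; -(5/13)*log2(5/13) = 0.530197; -(6/13)*log2(6/13) = 0.514836. H = 0.415452 + 0.530197 + 0.514836 = 1.4605

1.4605 bits


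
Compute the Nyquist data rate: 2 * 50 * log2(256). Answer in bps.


Rate = 2 * B * log2(M) = 2 * 50 * 8.0 = 800.0

800.0 bps


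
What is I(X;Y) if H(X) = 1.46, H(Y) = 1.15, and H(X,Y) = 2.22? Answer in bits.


I(X;Y) = H(X) + H(Y) - H(X,Y) = 1.46 + 1.15 - 2.22 = 0.39

0.39 bits


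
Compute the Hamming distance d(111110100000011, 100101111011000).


Count differing positions: . ^ ^ . ^ ^ . ^ ^ . ^ ^ . ^ ^ = 10 differences

10


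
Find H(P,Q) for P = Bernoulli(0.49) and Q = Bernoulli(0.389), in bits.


H(P,Q) = -p*log2(q) - (1-p)*log2(1-q). -0.49*log2(0.389) = 0.667457; -0.51*log2(0.611) = 0.362485. H(P,Q) = 0.667457 + 0.362485 = 1.0299

1.0299 bits


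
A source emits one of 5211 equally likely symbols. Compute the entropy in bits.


H = log2(n) = log2(5211) = 12.3473

12.3473 bits


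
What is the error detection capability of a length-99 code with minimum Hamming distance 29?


Detection capability = d_min - 1 = 29 - 1 = 28

28 errors


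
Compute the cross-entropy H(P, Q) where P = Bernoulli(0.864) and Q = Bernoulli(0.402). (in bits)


H(P,Q) = -p*log2(q) - (1-p)*log2(1-q). -0.864*log2(0.402) = 1.135929; -0.136*log2(0.598) = 0.100882. H(P,Q) = 1.135929 + 0.100882 = 1.2368

1.2368 bits


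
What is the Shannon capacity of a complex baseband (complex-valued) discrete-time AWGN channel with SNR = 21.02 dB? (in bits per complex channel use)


SNR_linear = 10^(21.02/10) = 126.4736; C = log2(1 + SNR_linear) = log2(1 + 126.4736) = 6.9941

6.9941 bits/channel use


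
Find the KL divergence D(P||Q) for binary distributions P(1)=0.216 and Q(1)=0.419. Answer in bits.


KL = p*log2(p/q) + (1-p)*log2((1-p)/(1-q)) = 0.216*log2(0.216/0.419) + 0.784*log2(0.784/0.581) = 0.1325

0.1325 bits


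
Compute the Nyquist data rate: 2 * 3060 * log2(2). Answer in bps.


Rate = 2 * B * log2(M) = 2 * 3060 * 1.0 = 6120.0

6120.0 bps


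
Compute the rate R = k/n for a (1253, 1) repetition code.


Rate = k/n = 1/1253

1/1253


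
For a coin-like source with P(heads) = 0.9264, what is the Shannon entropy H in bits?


H = -p*log2(p) - (1-p)*log2(1-p). -0.9264*log2(0.9264) = 0.102175; -0.0736*log2(0.0736) = 0.277041. H = 0.102175 + 0.277041 = 0.3792

0.3792 bits


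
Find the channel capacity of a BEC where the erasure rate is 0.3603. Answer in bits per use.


C = 1 - epsilon = 1 - 0.3603 = 0.6397

0.6397 bits


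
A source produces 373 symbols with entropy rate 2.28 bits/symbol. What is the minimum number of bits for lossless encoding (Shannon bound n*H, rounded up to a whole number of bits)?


Minimum bits >= n * H = 373 * 2.28 = 850.44, rounded up to a whole number of bits = 851

851 bits


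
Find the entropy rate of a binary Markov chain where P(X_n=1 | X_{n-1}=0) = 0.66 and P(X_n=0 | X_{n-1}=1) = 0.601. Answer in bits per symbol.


Stationary distribution: pi_0 = p10/(p01+p10) = 0.4766, pi_1 = 0.5234. Entropy rate H' = pi_0*H(p01) + pi_1*H(p10) = 0.4766*0.9248 + 0.5234*0.9704 = 0.9487

0.9487 bits/symbol


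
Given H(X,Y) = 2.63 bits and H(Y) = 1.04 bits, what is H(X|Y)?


H(X|Y) = H(X,Y) - H(Y) = 2.63 - 1.04 = 1.59

1.59 bits


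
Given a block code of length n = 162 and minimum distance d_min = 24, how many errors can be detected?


Detection capability = d_min - 1 = 24 - 1 = 23

23 errors


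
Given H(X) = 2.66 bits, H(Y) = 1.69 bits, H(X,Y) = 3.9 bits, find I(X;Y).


I(X;Y) = H(X) + H(Y) - H(X,Y) = 2.66 + 1.69 - 3.9 = 0.45

0.45 bits


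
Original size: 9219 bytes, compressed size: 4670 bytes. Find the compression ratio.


Ratio = original / compressed = 9219 / 4670 = 1.9741

1.9741


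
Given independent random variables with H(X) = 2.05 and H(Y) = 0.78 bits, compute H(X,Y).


For independent variables, H(X,Y) = H(X) + H(Y) = 2.05 + 0.78 = 2.83

2.83 bits


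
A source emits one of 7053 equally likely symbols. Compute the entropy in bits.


H = log2(n) = log2(7053) = 12.784

12.784 bits


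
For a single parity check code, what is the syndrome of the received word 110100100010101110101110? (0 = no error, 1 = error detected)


Syndrome = XOR of all bits = 1 XOR 1 XOR 0 XOR 1 XOR 0 XOR 0 XOR 1 XOR 0 XOR 0 XOR 0 XOR 1 XOR 0 XOR 1 XOR 0 XOR 1 XOR 1 XOR 1 XOR 0 XOR 1 XOR 0 XOR 1 XOR 1 XOR 1 XOR 0 = 1

1


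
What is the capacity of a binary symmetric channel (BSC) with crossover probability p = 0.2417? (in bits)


H(p) = -p*log2(p) - (1-p)*log2(1-p) = -0.2417*log2(0.2417) - 0.7583*log2(0.7583) = 0.495173 + 0.302683 = 0.7979. C = 1 - H(p) = 1 - 0.7979 = 0.2021

0.2021 bits


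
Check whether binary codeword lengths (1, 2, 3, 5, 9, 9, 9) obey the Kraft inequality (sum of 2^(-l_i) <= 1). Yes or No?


Kraft sum = sum(2^(-l_i)) = 0.9121, need <= 1. Result: satisfied (a binary prefix-free code with these lengths exists)

Yes


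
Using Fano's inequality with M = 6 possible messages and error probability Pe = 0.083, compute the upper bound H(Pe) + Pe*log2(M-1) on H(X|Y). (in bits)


H(Pe) = -Pe*log2(Pe) - (1-Pe)*log2(1-Pe) = -0.083*log2(0.083) - 0.917*log2(0.917) = 0.298032 + 0.114631 = 0.4127. Pe*log2(M-1) = 0.083*log2(5) = 0.192720. Bound = H(Pe) + Pe*log2(M-1) = 0.298032 + 0.114631 + 0.192720 = 0.6054

0.6054 bits


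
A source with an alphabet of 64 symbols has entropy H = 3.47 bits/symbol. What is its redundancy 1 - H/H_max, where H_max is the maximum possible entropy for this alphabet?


H_max = log2(K) = log2(64) = 6.0 bits/symbol. Redundancy = 1 - H/H_max = 1 - 3.47/6.0 = 1 - 0.5783 = 0.4217

0.4217


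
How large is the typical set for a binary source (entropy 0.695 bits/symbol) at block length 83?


log2|A_typical| = nH = 83 * 0.695 = 57.685, so |A_typical| ~ 2^57.685 = 2.317e+17

2.317e+17


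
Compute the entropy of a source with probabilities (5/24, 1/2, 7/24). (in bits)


H = -sum(p_i * log2(p_i)). Terms: -(5/24)*log2(5/24) = 0.471466; -(1/2)*log2(1/2) = 0.500000; -(7/24)*log2(7/24) = 0.518469. H = 0.471466 + 0.500000 + 0.518469 = 1.4899

1.4899 bits


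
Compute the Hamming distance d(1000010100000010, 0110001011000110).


Count differing positions: ^ ^ ^ . . ^ ^ ^ ^ ^ . . . ^ . . = 9 differences

9


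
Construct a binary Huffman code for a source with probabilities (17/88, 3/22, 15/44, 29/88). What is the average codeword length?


Huffman construction (repeatedly merge the two least-probable nodes; each merge adds 1 bit to every symbol beneath it): 3/22 + 17/88 = 29/88; 29/88 + 29/88 = 29/44; 15/44 + 29/44 = 1. Resulting codeword lengths (in the order the probabilities were given): (3, 3, 1, 2). L_avg = sum(p_i * l_i) = 17/88*3 + 3/22*3 + 15/44*1 + 29/88*2 = 175/88 = 1.9886

1.9886 bits


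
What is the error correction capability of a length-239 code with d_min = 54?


Correction capability = floor((d-1)/2) = floor((54-1)/2) = 26

26 errors


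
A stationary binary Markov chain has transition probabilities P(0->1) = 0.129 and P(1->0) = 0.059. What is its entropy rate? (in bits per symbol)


Stationary distribution: pi_0 = p10/(p01+p10) = 0.3138, pi_1 = 0.6862. Entropy rate H' = pi_0*H(p01) + pi_1*H(p10) = 0.3138*0.5547 + 0.6862*0.3235 = 0.396

0.396 bits/symbol


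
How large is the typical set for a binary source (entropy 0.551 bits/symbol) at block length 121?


log2|A_typical| = nH = 121 * 0.551 = 66.671, so |A_typical| ~ 2^66.671 = 1.175e+20

1.175e+20


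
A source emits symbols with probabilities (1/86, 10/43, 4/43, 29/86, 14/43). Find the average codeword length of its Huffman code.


Huffman construction (repeatedly merge the two least-probable nodes; each merge adds 1 bit to every symbol beneath it): 1/86 + 4/43 = 9/86; 9/86 + 10/43 = 29/86; 14/43 + 29/86 = 57/86; 29/86 + 57/86 = 1. Resulting codeword lengths (in the order the probabilities were given): (3, 2, 3, 2, 2). L_avg = sum(p_i * l_i) = 1/86*3 + 10/43*2 + 4/43*3 + 29/86*2 + 14/43*2 = 181/86 = 2.1047

2.1047 bits


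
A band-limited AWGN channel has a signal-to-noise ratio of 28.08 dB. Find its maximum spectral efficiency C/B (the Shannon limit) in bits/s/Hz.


SNR_linear = 10^(28.08/10) = 642.6877; C/B = log2(1 + SNR_linear) = log2(1 + 642.6877) = 9.3302

9.3302 bits/s/Hz


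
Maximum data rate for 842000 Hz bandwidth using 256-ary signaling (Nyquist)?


Rate = 2 * B * log2(M) = 2 * 842000 * 8.0 = 13472000.0

13472000.0 bps


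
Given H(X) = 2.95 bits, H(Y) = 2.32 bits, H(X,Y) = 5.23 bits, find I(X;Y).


I(X;Y) = H(X) + H(Y) - H(X,Y) = 2.95 + 2.32 - 5.23 = 0.04

0.04 bits


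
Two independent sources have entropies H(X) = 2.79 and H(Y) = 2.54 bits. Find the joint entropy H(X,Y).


For independent variables, H(X,Y) = H(X) + H(Y) = 2.79 + 2.54 = 5.33

5.33 bits


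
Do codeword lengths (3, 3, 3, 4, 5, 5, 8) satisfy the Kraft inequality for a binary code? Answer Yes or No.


Kraft sum = sum(2^(-l_i)) = 0.5039, need <= 1. Result: satisfied (a binary prefix-free code with these lengths exists)

Yes


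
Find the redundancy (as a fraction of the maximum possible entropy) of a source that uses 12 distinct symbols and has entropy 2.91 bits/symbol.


H_max = log2(K) = log2(12) = 3.585 bits/symbol. Redundancy = 1 - H/H_max = 1 - 2.91/3.585 = 1 - 0.8117 = 0.1883

0.1883


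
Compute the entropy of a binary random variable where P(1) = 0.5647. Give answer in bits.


H = -p*log2(p) - (1-p)*log2(1-p). -0.5647*log2(0.5647) = 0.465563; -0.4353*log2(0.4353) = 0.522324. H = 0.465563 + 0.522324 = 0.9879

0.9879 bits


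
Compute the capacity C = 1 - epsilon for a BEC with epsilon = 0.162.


C = 1 - epsilon = 1 - 0.162 = 0.838

0.838 bits


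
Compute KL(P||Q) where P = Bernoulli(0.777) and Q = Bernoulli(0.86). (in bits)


KL = p*log2(p/q) + (1-p)*log2((1-p)/(1-q)) = 0.777*log2(0.777/0.86) + 0.223*log2(0.223/0.14) = 0.036

0.036 bits


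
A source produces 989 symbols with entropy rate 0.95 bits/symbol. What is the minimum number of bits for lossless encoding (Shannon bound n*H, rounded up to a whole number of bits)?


Minimum bits >= n * H = 989 * 0.95 = 939.55, rounded up to a whole number of bits = 940

940 bits


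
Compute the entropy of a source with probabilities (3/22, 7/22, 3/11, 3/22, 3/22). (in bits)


H = -sum(p_i * log2(p_i)). Terms: -(3/22)*log2(3/22) = 0.391973; -(7/22)*log2(7/22) = 0.525661; -(3/11)*log2(3/11) = 0.511219; -(3/22)*log2(3/22) = 0.391973; -(3/22)*log2(3/22) = 0.391973. H = 0.391973 + 0.525661 + 0.511219 + 0.391973 + 0.391973 = 2.2128

2.2128 bits


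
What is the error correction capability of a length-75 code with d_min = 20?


Correction capability = floor((d-1)/2) = floor((20-1)/2) = 9

9 errors


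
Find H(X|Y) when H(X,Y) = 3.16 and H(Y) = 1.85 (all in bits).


H(X|Y) = H(X,Y) - H(Y) = 3.16 - 1.85 = 1.31

1.31 bits


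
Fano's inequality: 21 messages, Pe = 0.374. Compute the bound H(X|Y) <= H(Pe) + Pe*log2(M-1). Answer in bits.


H(Pe) = -Pe*log2(Pe) - (1-Pe)*log2(1-Pe) = -0.374*log2(0.374) - 0.626*log2(0.626) = 0.530665 + 0.423029 = 0.9537. Pe*log2(M-1) = 0.374*log2(20) = 1.616401. Bound = H(Pe) + Pe*log2(M-1) = 0.530665 + 0.423029 + 1.616401 = 2.5701

2.5701 bits


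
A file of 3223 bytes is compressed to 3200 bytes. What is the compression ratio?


Ratio = original / compressed = 3223 / 3200 = 1.0072

1.0072


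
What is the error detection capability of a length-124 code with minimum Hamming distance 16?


Detection capability = d_min - 1 = 16 - 1 = 15

15 errors


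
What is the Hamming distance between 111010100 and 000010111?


Count differing positions: ^ ^ ^ . . . . ^ ^ = 5 differences

5


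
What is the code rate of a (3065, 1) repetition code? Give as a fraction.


Rate = k/n = 1/3065

1/3065


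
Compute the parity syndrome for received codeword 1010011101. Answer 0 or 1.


Syndrome = XOR of all bits = 1 XOR 0 XOR 1 XOR 0 XOR 0 XOR 1 XOR 1 XOR 1 XOR 0 XOR 1 = 0

0


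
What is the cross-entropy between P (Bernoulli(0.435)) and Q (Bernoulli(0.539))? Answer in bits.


H(P,Q) = -p*log2(q) - (1-p)*log2(1-q). -0.435*log2(0.539) = 0.387865; -0.565*log2(0.461) = 0.631196. H(P,Q) = 0.387865 + 0.631196 = 1.0191

1.0191 bits


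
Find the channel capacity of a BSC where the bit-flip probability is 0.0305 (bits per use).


H(p) = -p*log2(p) - (1-p)*log2(1-p) = -0.0305*log2(0.0305) - 0.9695*log2(0.9695) = 0.153569 + 0.043324 = 0.1969. C = 1 - H(p) = 1 - 0.1969 = 0.8031

0.8031 bits


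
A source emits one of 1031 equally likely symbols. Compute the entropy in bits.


H = log2(n) = log2(1031) = 10.0098

10.0098 bits


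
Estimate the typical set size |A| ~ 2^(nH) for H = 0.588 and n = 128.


log2|A_typical| = nH = 128 * 0.588 = 75.264, so |A_typical| ~ 2^75.264 = 4.537e+22

4.537e+22


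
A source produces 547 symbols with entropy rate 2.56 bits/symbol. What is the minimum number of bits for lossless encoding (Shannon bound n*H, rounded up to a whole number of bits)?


Minimum bits >= n * H = 547 * 2.56 = 1400.32, rounded up to a whole number of bits = 1401

1401 bits


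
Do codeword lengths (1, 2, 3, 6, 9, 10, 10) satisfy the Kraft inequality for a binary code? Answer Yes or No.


Kraft sum = sum(2^(-l_i)) = 0.8945, need <= 1. Result: satisfied (a binary prefix-free code with these lengths exists)

Yes


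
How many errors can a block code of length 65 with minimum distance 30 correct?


Correction capability = floor((d-1)/2) = floor((30-1)/2) = 14

14 errors


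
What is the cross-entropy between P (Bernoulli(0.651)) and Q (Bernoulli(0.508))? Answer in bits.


H(P,Q) = -p*log2(q) - (1-p)*log2(1-q). -0.651*log2(0.508) = 0.636092; -0.349*log2(0.492) = 0.357121. H(P,Q) = 0.636092 + 0.357121 = 0.9932

0.9932 bits


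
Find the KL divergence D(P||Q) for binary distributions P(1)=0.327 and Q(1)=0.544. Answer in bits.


KL = p*log2(p/q) + (1-p)*log2((1-p)/(1-q)) = 0.327*log2(0.327/0.544) + 0.673*log2(0.673/0.456) = 0.1378

0.1378 bits


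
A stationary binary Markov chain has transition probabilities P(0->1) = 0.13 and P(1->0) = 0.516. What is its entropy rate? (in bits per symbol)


Stationary distribution: pi_0 = p10/(p01+p10) = 0.7988, pi_1 = 0.2012. Entropy rate H' = pi_0*H(p01) + pi_1*H(p10) = 0.7988*0.5574 + 0.2012*0.9993 = 0.6463

0.6463 bits/symbol


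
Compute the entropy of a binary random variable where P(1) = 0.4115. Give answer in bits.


H = -p*log2(p) - (1-p)*log2(1-p). -0.4115*log2(0.4115) = 0.527146; -0.5885*log2(0.5885) = 0.450135. H = 0.527146 + 0.450135 = 0.9773

0.9773 bits


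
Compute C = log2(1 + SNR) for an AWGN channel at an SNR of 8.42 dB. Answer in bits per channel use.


SNR_linear = 10^(8.42/10) = 6.9502; C = log2(1 + SNR_linear) = log2(1 + 6.9502) = 2.991

2.991 bits/channel use


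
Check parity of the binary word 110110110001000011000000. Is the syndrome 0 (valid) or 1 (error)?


Syndrome = XOR of all bits = 1 XOR 1 XOR 0 XOR 1 XOR 1 XOR 0 XOR 1 XOR 1 XOR 0 XOR 0 XOR 0 XOR 1 XOR 0 XOR 0 XOR 0 XOR 0 XOR 1 XOR 1 XOR 0 XOR 0 XOR 0 XOR 0 XOR 0 XOR 0 = 1

1


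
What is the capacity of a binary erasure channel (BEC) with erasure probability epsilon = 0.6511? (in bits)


C = 1 - epsilon = 1 - 0.6511 = 0.3489

0.3489 bits


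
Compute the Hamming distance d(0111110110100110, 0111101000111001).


Count differing positions: . . . . . ^ ^ ^ ^ . . ^ ^ ^ ^ ^ = 9 differences

9


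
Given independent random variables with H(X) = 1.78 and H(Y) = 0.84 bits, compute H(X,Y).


For independent variables, H(X,Y) = H(X) + H(Y) = 1.78 + 0.84 = 2.62

2.62 bits


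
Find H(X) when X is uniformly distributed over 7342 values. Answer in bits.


H = log2(n) = log2(7342) = 12.842

12.842 bits


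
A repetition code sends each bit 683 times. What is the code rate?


Rate = k/n = 1/683

1/683


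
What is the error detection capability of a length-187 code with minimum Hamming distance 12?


Detection capability = d_min - 1 = 12 - 1 = 11

11 errors


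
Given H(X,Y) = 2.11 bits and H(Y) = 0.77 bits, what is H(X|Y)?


H(X|Y) = H(X,Y) - H(Y) = 2.11 - 0.77 = 1.34

1.34 bits


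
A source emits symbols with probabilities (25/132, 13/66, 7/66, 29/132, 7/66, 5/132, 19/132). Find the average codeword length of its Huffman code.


Huffman construction (repeatedly merge the two least-probable nodes; each merge adds 1 bit to every symbol beneath it): 5/132 + 7/66 = 19/132; 7/66 + 19/132 = 1/4; 19/132 + 25/132 = 1/3; 13/66 + 29/132 = 5/12; 1/4 + 1/3 = 7/12; 5/12 + 7/12 = 1. Resulting codeword lengths (in the order the probabilities were given): (3, 2, 4, 2, 3, 4, 3). L_avg = sum(p_i * l_i) = 25/132*3 + 13/66*2 + 7/66*4 + 29/132*2 + 7/66*3 + 5/132*4 + 19/132*3 = 30/11 = 2.7273

2.7273 bits


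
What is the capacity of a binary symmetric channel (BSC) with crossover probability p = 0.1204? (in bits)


H(p) = -p*log2(p) - (1-p)*log2(1-p) = -0.1204*log2(0.1204) - 0.8796*log2(0.8796) = 0.367713 + 0.162797 = 0.5305. C = 1 - H(p) = 1 - 0.5305 = 0.4695

0.4695 bits


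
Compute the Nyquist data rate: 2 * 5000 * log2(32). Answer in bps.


Rate = 2 * B * log2(M) = 2 * 5000 * 5.0 = 50000.0

50000.0 bps


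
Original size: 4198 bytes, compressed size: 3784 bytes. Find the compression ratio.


Ratio = original / compressed = 4198 / 3784 = 1.1094

1.1094


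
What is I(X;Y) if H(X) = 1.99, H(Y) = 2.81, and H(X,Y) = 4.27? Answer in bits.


I(X;Y) = H(X) + H(Y) - H(X,Y) = 1.99 + 2.81 - 4.27 = 0.53

0.53 bits


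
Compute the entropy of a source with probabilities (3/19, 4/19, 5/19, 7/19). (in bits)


H = -sum(p_i * log2(p_i)). Terms: -(3/19)*log2(3/19) = 0.420468; -(4/19)*log2(4/19) = 0.473248; -(5/19)*log2(5/19) = 0.506842; -(7/19)*log2(7/19) = 0.530737. H = 0.420468 + 0.473248 + 0.506842 + 0.530737 = 1.9313

1.9313 bits


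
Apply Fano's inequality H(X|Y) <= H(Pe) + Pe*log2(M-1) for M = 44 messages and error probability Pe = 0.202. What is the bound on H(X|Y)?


H(Pe) = -Pe*log2(Pe) - (1-Pe)*log2(1-Pe) = -0.202*log2(0.202) - 0.798*log2(0.798) = 0.466130 + 0.259780 = 0.7259. Pe*log2(M-1) = 0.202*log2(43) = 1.096105. Bound = H(Pe) + Pe*log2(M-1) = 0.466130 + 0.259780 + 1.096105 = 1.822

1.822 bits


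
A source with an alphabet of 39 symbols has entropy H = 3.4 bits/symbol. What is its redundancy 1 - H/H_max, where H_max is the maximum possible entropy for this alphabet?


H_max = log2(K) = log2(39) = 5.2854 bits/symbol. Redundancy = 1 - H/H_max = 1 - 3.4/5.2854 = 1 - 0.6433 = 0.3567

0.3567


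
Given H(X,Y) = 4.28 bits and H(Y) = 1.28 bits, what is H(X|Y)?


H(X|Y) = H(X,Y) - H(Y) = 4.28 - 1.28 = 3.0

3.0 bits


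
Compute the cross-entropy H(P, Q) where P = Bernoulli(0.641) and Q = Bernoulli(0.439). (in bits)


H(P,Q) = -p*log2(q) - (1-p)*log2(1-q). -0.641*log2(0.439) = 0.761320; -0.359*log2(0.561) = 0.299380. H(P,Q) = 0.761320 + 0.299380 = 1.0607

1.0607 bits


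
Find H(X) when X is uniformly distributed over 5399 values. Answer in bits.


H = log2(n) = log2(5399) = 12.3985

12.3985 bits


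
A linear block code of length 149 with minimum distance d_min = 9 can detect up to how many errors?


Detection capability = d_min - 1 = 9 - 1 = 8

8 errors


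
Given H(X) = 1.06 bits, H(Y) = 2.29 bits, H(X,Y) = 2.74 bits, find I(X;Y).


I(X;Y) = H(X) + H(Y) - H(X,Y) = 1.06 + 2.29 - 2.74 = 0.61

0.61 bits


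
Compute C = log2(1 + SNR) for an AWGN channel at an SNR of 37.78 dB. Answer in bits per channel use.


SNR_linear = 10^(37.78/10) = 5997.9108; C = log2(1 + SNR_linear) = log2(1 + 5997.9108) = 12.5505

12.5505 bits/channel use


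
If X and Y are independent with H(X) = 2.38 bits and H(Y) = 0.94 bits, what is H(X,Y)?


For independent variables, H(X,Y) = H(X) + H(Y) = 2.38 + 0.94 = 3.32

3.32 bits


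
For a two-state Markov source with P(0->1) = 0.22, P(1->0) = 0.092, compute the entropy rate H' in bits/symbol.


Stationary distribution: pi_0 = p10/(p01+p10) = 0.2949, pi_1 = 0.7051. Entropy rate H' = pi_0*H(p01) + pi_1*H(p10) = 0.2949*0.7602 + 0.7051*0.4431 = 0.5366

0.5366 bits/symbol


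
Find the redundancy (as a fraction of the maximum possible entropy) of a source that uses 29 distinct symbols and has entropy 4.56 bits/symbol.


H_max = log2(K) = log2(29) = 4.858 bits/symbol. Redundancy = 1 - H/H_max = 1 - 4.56/4.858 = 1 - 0.9387 = 0.0613

0.0613


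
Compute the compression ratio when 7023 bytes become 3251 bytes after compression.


Ratio = original / compressed = 7023 / 3251 = 2.1603

2.1603


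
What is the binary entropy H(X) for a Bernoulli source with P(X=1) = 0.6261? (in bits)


H = -p*log2(p) - (1-p)*log2(1-p). -0.6261*log2(0.6261) = 0.422952; -0.3739*log2(0.3739) = 0.530667. H = 0.422952 + 0.530667 = 0.9536

0.9536 bits


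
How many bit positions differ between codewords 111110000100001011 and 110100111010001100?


Count differing positions: . . ^ . ^ . ^ ^ ^ ^ ^ . . . . ^ ^ ^ = 10 differences

10


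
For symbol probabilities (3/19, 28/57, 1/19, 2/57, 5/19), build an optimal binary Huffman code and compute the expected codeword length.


Huffman construction (repeatedly merge the two least-probable nodes; each merge adds 1 bit to every symbol beneath it): 2/57 + 1/19 = 5/57; 5/57 + 3/19 = 14/57; 14/57 + 5/19 = 29/57; 28/57 + 29/57 = 1. Resulting codeword lengths (in the order the probabilities were given): (3, 1, 4, 4, 2). L_avg = sum(p_i * l_i) = 3/19*3 + 28/57*1 + 1/19*4 + 2/57*4 + 5/19*2 = 35/19 = 1.8421

1.8421 bits


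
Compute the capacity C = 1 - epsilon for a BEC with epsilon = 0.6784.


C = 1 - epsilon = 1 - 0.6784 = 0.3216

0.3216 bits


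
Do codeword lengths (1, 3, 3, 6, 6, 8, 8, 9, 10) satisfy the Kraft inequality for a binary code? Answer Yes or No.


Kraft sum = sum(2^(-l_i)) = 0.792, need <= 1. Result: satisfied (a binary prefix-free code with these lengths exists)

Yes


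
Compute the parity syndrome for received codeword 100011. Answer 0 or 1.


Syndrome = XOR of all bits = 1 XOR 0 XOR 0 XOR 0 XOR 1 XOR 1 = 1

1


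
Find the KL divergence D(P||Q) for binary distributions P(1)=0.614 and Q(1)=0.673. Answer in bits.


KL = p*log2(p/q) + (1-p)*log2((1-p)/(1-q)) = 0.614*log2(0.614/0.673) + 0.386*log2(0.386/0.327) = 0.0111

0.0111 bits


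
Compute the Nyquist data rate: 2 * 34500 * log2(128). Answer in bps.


Rate = 2 * B * log2(M) = 2 * 34500 * 7.0 = 483000.0

483000.0 bps


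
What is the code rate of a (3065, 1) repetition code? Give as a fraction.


Rate = k/n = 1/3065

1/3065


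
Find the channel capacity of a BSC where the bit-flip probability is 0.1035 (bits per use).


H(p) = -p*log2(p) - (1-p)*log2(1-p) = -0.1035*log2(0.1035) - 0.8965*log2(0.8965) = 0.338683 + 0.141310 = 0.48. C = 1 - H(p) = 1 - 0.48 = 0.52

0.52 bits


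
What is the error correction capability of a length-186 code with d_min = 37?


Correction capability = floor((d-1)/2) = floor((37-1)/2) = 18

18 errors


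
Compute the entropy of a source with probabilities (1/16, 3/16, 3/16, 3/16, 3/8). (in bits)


H = -sum(p_i * log2(p_i)). Terms: -(1/16)*log2(1/16) = 0.250000; -(3/16)*log2(3/16) = 0.452820; -(3/16)*log2(3/16) = 0.452820; -(3/16)*log2(3/16) = 0.452820; -(3/8)*log2(3/8) = 0.530639. H = 0.250000 + 0.452820 + 0.452820 + 0.452820 + 0.530639 = 2.1391

2.1391 bits


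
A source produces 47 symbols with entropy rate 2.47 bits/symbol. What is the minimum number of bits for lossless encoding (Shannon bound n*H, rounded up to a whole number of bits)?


Minimum bits >= n * H = 47 * 2.47 = 116.09, rounded up to a whole number of bits = 117

117 bits


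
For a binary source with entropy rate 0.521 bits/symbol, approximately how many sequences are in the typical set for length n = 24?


log2|A_typical| = nH = 24 * 0.521 = 12.504, so |A_typical| ~ 2^12.504 = 5.809e+03

5.809e+03


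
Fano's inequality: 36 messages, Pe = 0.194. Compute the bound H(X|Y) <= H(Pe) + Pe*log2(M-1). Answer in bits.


H(Pe) = -Pe*log2(Pe) - (1-Pe)*log2(1-Pe) = -0.194*log2(0.194) - 0.806*log2(0.806) = 0.458979 + 0.250785 = 0.7098. Pe*log2(M-1) = 0.194*log2(35) = 0.995081. Bound = H(Pe) + Pe*log2(M-1) = 0.458979 + 0.250785 + 0.995081 = 1.7048

1.7048 bits


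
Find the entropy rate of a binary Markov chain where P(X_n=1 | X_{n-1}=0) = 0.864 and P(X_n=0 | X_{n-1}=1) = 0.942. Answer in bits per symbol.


Stationary distribution: pi_0 = p10/(p01+p10) = 0.5216, pi_1 = 0.4784. Entropy rate H' = pi_0*H(p01) + pi_1*H(p10) = 0.5216*0.5737 + 0.4784*0.3195 = 0.452

0.452 bits/symbol


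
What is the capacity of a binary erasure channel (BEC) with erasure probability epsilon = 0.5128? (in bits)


C = 1 - epsilon = 1 - 0.5128 = 0.4872

0.4872 bits


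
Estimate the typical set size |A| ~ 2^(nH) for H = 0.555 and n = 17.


log2|A_typical| = nH = 17 * 0.555 = 9.435, so |A_typical| ~ 2^9.435 = 6.922e+02

6.922e+02


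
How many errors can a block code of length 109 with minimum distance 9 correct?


Correction capability = floor((d-1)/2) = floor((9-1)/2) = 4

4 errors


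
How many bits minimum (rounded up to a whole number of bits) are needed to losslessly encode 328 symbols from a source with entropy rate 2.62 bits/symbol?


Minimum bits >= n * H = 328 * 2.62 = 859.36, rounded up to a whole number of bits = 860

860 bits


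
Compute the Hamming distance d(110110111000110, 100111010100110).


Count differing positions: . ^ . . . ^ ^ . ^ ^ . . . . . = 5 differences

5


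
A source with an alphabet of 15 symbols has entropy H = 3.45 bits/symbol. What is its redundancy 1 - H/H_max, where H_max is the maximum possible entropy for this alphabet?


H_max = log2(K) = log2(15) = 3.9069 bits/symbol. Redundancy = 1 - H/H_max = 1 - 3.45/3.9069 = 1 - 0.8831 = 0.1169

0.1169


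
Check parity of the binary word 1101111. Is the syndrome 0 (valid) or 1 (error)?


Syndrome = XOR of all bits = 1 XOR 1 XOR 0 XOR 1 XOR 1 XOR 1 XOR 1 = 0

0


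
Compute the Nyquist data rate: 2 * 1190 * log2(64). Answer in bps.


Rate = 2 * B * log2(M) = 2 * 1190 * 6.0 = 14280.0

14280.0 bps


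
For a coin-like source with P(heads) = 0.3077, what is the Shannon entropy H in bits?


H = -p*log2(p) - (1-p)*log2(1-p). -0.3077*log2(0.3077) = 0.523214; -0.6923*log2(0.6923) = 0.367286. H = 0.523214 + 0.367286 = 0.8905

0.8905 bits


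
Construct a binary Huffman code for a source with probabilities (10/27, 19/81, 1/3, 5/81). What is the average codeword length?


Huffman construction (repeatedly merge the two least-probable nodes; each merge adds 1 bit to every symbol beneath it): 5/81 + 19/81 = 8/27; 8/27 + 1/3 = 17/27; 10/27 + 17/27 = 1. Resulting codeword lengths (in the order the probabilities were given): (1, 3, 2, 3). L_avg = sum(p_i * l_i) = 10/27*1 + 19/81*3 + 1/3*2 + 5/81*3 = 52/27 = 1.9259

1.9259 bits


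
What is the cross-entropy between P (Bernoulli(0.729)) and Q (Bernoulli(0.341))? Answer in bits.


H(P,Q) = -p*log2(q) - (1-p)*log2(1-q). -0.729*log2(0.341) = 1.131522; -0.271*log2(0.659) = 0.163047. H(P,Q) = 1.131522 + 0.163047 = 1.2946

1.2946 bits


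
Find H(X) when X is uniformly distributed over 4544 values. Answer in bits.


H = log2(n) = log2(4544) = 12.1497

12.1497 bits


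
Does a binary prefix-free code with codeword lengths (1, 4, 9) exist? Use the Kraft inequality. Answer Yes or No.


Kraft sum = sum(2^(-l_i)) = 0.5645, need <= 1. Result: satisfied (a binary prefix-free code with these lengths exists)

Yes


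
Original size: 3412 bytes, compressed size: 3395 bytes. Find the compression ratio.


Ratio = original / compressed = 3412 / 3395 = 1.005

1.005


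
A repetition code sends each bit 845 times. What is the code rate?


Rate = k/n = 1/845

1/845


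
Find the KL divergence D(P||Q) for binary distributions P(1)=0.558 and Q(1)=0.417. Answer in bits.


KL = p*log2(p/q) + (1-p)*log2((1-p)/(1-q)) = 0.558*log2(0.558/0.417) + 0.442*log2(0.442/0.583) = 0.0579

0.0579 bits


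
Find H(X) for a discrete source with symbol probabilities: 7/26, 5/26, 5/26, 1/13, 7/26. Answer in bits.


H = -sum(p_i * log2(p_i)). Terms: -(7/26)*log2(7/26) = 0.509677; -(5/26)*log2(5/26) = 0.457406; -(5/26)*log2(5/26) = 0.457406; -(1/13)*log2(1/13) = 0.284649; -(7/26)*log2(7/26) = 0.509677. H = 0.509677 + 0.457406 + 0.457406 + 0.284649 + 0.509677 = 2.2188

2.2188 bits


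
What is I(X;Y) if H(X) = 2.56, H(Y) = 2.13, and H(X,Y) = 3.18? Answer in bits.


I(X;Y) = H(X) + H(Y) - H(X,Y) = 2.56 + 2.13 - 3.18 = 1.51

1.51 bits


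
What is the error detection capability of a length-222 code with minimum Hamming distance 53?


Detection capability = d_min - 1 = 53 - 1 = 52

52 errors


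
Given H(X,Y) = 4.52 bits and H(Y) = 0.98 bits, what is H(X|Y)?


H(X|Y) = H(X,Y) - H(Y) = 4.52 - 0.98 = 3.54

3.54 bits


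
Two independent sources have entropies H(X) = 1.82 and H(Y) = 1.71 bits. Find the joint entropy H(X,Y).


For independent variables, H(X,Y) = H(X) + H(Y) = 1.82 + 1.71 = 3.53

3.53 bits


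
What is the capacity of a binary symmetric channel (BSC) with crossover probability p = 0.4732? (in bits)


H(p) = -p*log2(p) - (1-p)*log2(1-p) = -0.4732*log2(0.4732) - 0.5268*log2(0.5268) = 0.510809 + 0.487118 = 0.9979. C = 1 - H(p) = 1 - 0.9979 = 0.0021

0.0021 bits


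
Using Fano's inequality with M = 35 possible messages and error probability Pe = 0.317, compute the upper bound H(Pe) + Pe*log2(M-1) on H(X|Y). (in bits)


H(Pe) = -Pe*log2(Pe) - (1-Pe)*log2(1-Pe) = -0.317*log2(0.317) - 0.683*log2(0.683) = 0.525410 + 0.375679 = 0.9011. Pe*log2(M-1) = 0.317*log2(34) = 1.612726. Bound = H(Pe) + Pe*log2(M-1) = 0.525410 + 0.375679 + 1.612726 = 2.5138

2.5138 bits


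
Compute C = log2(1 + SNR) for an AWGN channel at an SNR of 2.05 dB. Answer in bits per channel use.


SNR_linear = 10^(2.05/10) = 1.6032; C = log2(1 + SNR_linear) = log2(1 + 1.6032) = 1.3803

1.3803 bits/channel use


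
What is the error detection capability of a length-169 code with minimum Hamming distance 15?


Detection capability = d_min - 1 = 15 - 1 = 14

14 errors


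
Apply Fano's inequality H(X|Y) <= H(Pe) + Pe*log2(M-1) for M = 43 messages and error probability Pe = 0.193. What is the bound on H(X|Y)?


H(Pe) = -Pe*log2(Pe) - (1-Pe)*log2(1-Pe) = -0.193*log2(0.193) - 0.807*log2(0.807) = 0.458052 + 0.249653 = 0.7077. Pe*log2(M-1) = 0.193*log2(42) = 1.040717. Bound = H(Pe) + Pe*log2(M-1) = 0.458052 + 0.249653 + 1.040717 = 1.7484

1.7484 bits


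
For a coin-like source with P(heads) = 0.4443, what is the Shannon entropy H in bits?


H = -p*log2(p) - (1-p)*log2(1-p). -0.4443*log2(0.4443) = 0.520006; -0.5557*log2(0.5557) = 0.471023. H = 0.520006 + 0.471023 = 0.991

0.991 bits


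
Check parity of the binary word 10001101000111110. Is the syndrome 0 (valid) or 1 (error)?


Syndrome = XOR of all bits = 1 XOR 0 XOR 0 XOR 0 XOR 1 XOR 1 XOR 0 XOR 1 XOR 0 XOR 0 XOR 0 XOR 1 XOR 1 XOR 1 XOR 1 XOR 1 XOR 0 = 1

1


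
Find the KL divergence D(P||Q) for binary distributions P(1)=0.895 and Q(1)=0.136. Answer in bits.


KL = p*log2(p/q) + (1-p)*log2((1-p)/(1-q)) = 0.895*log2(0.895/0.136) + 0.105*log2(0.105/0.864) = 2.1136

2.1136 bits


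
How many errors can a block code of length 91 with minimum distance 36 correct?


Correction capability = floor((d-1)/2) = floor((36-1)/2) = 17

17 errors


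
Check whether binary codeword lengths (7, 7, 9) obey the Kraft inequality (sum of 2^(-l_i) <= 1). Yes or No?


Kraft sum = sum(2^(-l_i)) = 0.0176, need <= 1. Result: satisfied (a binary prefix-free code with these lengths exists)

Yes


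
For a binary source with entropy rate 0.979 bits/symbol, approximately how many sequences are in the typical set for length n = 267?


log2|A_typical| = nH = 267 * 0.979 = 261.393, so |A_typical| ~ 2^261.393 = 4.866e+78

4.866e+78


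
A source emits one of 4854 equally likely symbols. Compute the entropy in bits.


H = log2(n) = log2(4854) = 12.245

12.245 bits


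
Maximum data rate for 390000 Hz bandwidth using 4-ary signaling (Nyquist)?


Rate = 2 * B * log2(M) = 2 * 390000 * 2.0 = 1560000.0

1560000.0 bps
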